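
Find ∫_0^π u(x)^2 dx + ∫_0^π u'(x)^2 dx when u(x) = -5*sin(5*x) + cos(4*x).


||u||_{H^1(0,π)}^2 = -1700/9 + 667*π/2

u'(x) = -4*sin(4*x) - 25*cos(5*x).
Expand u² and (u')² and integrate term by term on (0, π), using: for integers n ≥ 1, ∫_0^π sin²(nx) dx = ∫_0^π cos²(nx) dx = π/2; for n ≠ n', ∫_0^π sin(nx)sin(n'x) dx = ∫_0^π cos(nx)cos(n'x) dx = 0; and by product-to-sum, ∫_0^π sin(nx)cos(n'x) dx = ½∫_0^π [sin((n+n')x) + sin((n−n')x)] dx, which is 0 when n+n' is even and 2n/(n²−n'²) when n+n' is odd (it need not vanish on (0, π)).
  u² squared terms: (-5)²·∫sin(5x)² dx = 25·π/2 = 25*π/2;  (1)²·∫cos(4x)² dx = 1·π/2 = π/2.
  u² cross terms: 2·(-5)·(1)·∫sin(5x)·cos(4x) dx = -10·(10/9) = -100/9.
  So ∫_0^π u² dx = 25*π/2 + π/2 − 100/9 = -100/9 + 13*π.
  (u')² squared terms: (-25)²·∫cos(5x)² dx = 625·π/2 = 625*π/2;  (-4)²·∫sin(4x)² dx = 16·π/2 = 8*π.
  (u')² cross terms: 2·(-25)·(-4)·∫cos(5x)·sin(4x) dx = 200·(-8/9) = -1600/9.
  So ∫_0^π (u')² dx = 625*π/2 + 8*π − 1600/9 = -1600/9 + 641*π/2.
||u||_{H^1}^2 = (-100/9 + 13*π) + (-1600/9 + 641*π/2) = -1700/9 + 667*π/2.


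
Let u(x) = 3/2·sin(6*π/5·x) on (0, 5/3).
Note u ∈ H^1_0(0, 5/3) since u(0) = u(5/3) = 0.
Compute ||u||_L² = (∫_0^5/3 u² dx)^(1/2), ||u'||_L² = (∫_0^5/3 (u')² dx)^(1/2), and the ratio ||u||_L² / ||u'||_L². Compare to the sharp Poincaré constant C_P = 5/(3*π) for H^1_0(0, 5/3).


||u||_L² / ||u'||_L² = 5/(6*π) < C_P = 5/(3*π).

u(x) = 3/2·sin(6*π/5·x), so u'(x) = 9*π*cos(6*π*x/5)/5.
Writing u(x) = A·sin(kπx/L) with A = 3/2 and k = 2, use ∫_0^L sin²(kπx/L) dx = L/2 and ∫_0^L cos²(kπx/L) dx = L/2.
u² = 9/4·sin²(6*π/5·x) and (u')² = 81*π^2/25·cos²(6*π/5·x), and each of sin², cos² integrates to L/2 = 5/6 over (0, 5/3).
∫_0^5/3 u² dx = 15/8, so ||u||_L² = sqrt(30)/4.
∫_0^5/3 (u')² dx = 27*π^2/10, so ||u'||_L² = 3*sqrt(30)*π/10.
Ratio ||u||_L² / ||u'||_L² = 5/(6*π).
Sharp Poincaré constant on H^1_0(0, 5/3) is C_P = L/π = 5/(3*π), achieved by sin(3*π/5·x).
This is the k = 2 harmonic; the ratio L/(kπ) is strictly less than C_P = L/π, consistent with the sharp inequality ||u||_L² ≤ C_P ||u'||_L².


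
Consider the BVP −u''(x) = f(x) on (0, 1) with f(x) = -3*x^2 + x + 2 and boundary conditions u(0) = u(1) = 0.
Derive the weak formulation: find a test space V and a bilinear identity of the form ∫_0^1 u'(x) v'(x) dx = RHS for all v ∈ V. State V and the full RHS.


V = H^1_0(0, 1) (so v(0) = v(1) = 0); weak form: ∫_0^1 u'v' dx = ∫_0^1 (-3*x^2 + x + 2) v dx for all v ∈ V.

Multiply both sides by a test function v and integrate from 0 to 1:
  ∫_0^1 −u''(x) v(x) dx = ∫_0^1 f(x) v(x) dx.
Integrate the LHS by parts once:
  ∫_0^1 −u'' v dx = −[u'(x) v(x)]_0^1 + ∫_0^1 u'(x) v'(x) dx.
Thus ∫_0^1 u'(x) v'(x) dx = ∫_0^1 f(x) v(x) dx + [u'(x) v(x)]_0^1.
Choose V so that boundary terms are either known or forced to vanish.
u is Dirichlet: u(0) = u(1) = 0. Let V = H^1_0(0, 1); then v(0) = v(1) = 0, and [u' v]_0^1 = 0.
Weak formulation: find u (satisfying any essential BC) such that ∫_0^1 u'(x) v'(x) dx = ∫_0^1 f v dx for all v ∈ V.
Substituting f(x) = -3*x^2 + x + 2, the right-hand side is ∫_0^1 (-3*x^2 + x + 2) v dx.


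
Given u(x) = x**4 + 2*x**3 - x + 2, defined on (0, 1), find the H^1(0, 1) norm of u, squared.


||u||_{H^1}^2 = 11131/630

The H^1 norm (squared) on an interval (0, L) is
  ||u||_{H^1}^2 = ∫_0^L u(x)^2 dx + ∫_0^L u'(x)^2 dx.
Compute u'(x) = 4*x**3 + 6*x**2 - 1.
Then u(x)^2 = x**8 + 4*x**7 + 4*x**6 - 2*x**5 + 8*x**3 + x**2 - 4*x + 4 and u'(x)^2 = 16*x**6 + 48*x**5 + 36*x**4 - 8*x**3 - 12*x**2 + 1.
Integrate each monomial from 0 to 1 using ∫_0^1 c·x^n dx = c·1^(n+1)/(n+1):
  ∫_0^1 u(x)^2 dx = ∫_0^1 (x^8 + 4*x^7 + 4*x^6 - 2*x^5 + 8*x^3 + x^2 - 4*x + 4) dx. Term by term:
    ∫_0^1 x^8 dx = 1/9;  ∫_0^1 4*x^7 dx = 1/2;  ∫_0^1 4*x^6 dx = 4/7;
    ∫_0^1 -2*x^5 dx = -1/3;  ∫_0^1 8*x^3 dx = 2;  ∫_0^1 x^2 dx = 1/3;
    ∫_0^1 -4*x dx = -2;  ∫_0^1 4 dx = 4.
  Sum: 1/9 + 1/2 + 4/7 − 1/3 + 2 + 1/3 − 2 + 4 = 653/126.
  ∫_0^1 u'(x)^2 dx = ∫_0^1 (16*x^6 + 48*x^5 + 36*x^4 - 8*x^3 - 12*x^2 + 1) dx. Term by term:
    ∫_0^1 16*x^6 dx = 16/7;  ∫_0^1 48*x^5 dx = 8;  ∫_0^1 36*x^4 dx = 36/5;
    ∫_0^1 -8*x^3 dx = -2;  ∫_0^1 -12*x^2 dx = -4;  ∫_0^1 1 dx = 1.
  Sum: 16/7 + 8 + 36/5 − 2 − 4 + 1 = 437/35.
Adding: ||u||_{H^1}^2 = 653/126 + 437/35 = 11131/630.


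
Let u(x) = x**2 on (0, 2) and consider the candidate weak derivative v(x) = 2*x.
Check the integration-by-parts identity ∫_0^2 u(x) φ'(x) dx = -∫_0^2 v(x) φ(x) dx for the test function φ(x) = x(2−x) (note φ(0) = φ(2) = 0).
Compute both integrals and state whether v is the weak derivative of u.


LHS = -8/3, RHS = -8/3. Yes, v = u' weakly.

u(x) = x**2, classical derivative u'(x) = 2*x.
φ(x) = x(2−x), so φ'(x) = 2 - 2*x.
Note φ(0) = φ(2) = 0, so the boundary term u·φ vanishes.
LHS = ∫_0^2 u(x) φ'(x) dx = ∫_0^2 (-2*x^3 + 2*x^2) dx. Term by term:
  ∫_0^2 -2*x^3 dx = -8;  ∫_0^2 2*x^2 dx = 16/3.
Sum: -8 + 16/3 = -8/3.
So LHS = -8/3.
∫_0^2 v(x) φ(x) dx = ∫_0^2 (-2*x^3 + 4*x^2) dx. Term by term:
  ∫_0^2 -2*x^3 dx = -8;  ∫_0^2 4*x^2 dx = 32/3.
Sum: -8 + 32/3 = 8/3.
So RHS = -∫_0^2 v(x) φ(x) dx = -8/3.
LHS = RHS, so the identity holds for this test φ.
Moreover u is smooth here and v(x) = u'(x) = 2*x pointwise, so the identity holds for every test function. Hence v is the weak derivative of u.


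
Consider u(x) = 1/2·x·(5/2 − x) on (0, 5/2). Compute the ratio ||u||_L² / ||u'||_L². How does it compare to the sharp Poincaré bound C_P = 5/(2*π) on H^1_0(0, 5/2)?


||u||_L² / ||u'||_L² = sqrt(10)/4 < C_P = 5/(2*π).

u(x) = 1/2·x·(5/2 − x), so u'(x) = 5/4 - x.
u(x) = 1/2·x·(5/2 − x) vanishes at x = 0 and x = 5/2, so u ∈ H^1_0(0, 5/2). Differentiate via the product rule and integrate the resulting polynomials term by term.
  ∫_0^5/2 u² dx = ∫_0^5/2 (x^4/4 - 5*x^3/4 + 25*x^2/16) dx. Term by term:
    ∫_0^5/2 x^4/4 dx = 625/128;  ∫_0^5/2 -5*x^3/4 dx = -3125/256;  ∫_0^5/2 25*x^2/16 dx = 3125/384.
  Sum: 625/128 − 3125/256 + 3125/384 = 625/768.
  ∫_0^5/2 (u')² dx = ∫_0^5/2 (x^2 - 5*x/2 + 25/16) dx. Term by term:
    ∫_0^5/2 x^2 dx = 125/24;  ∫_0^5/2 -5*x/2 dx = -125/16;  ∫_0^5/2 25/16 dx = 125/32.
  Sum: 125/24 − 125/16 + 125/32 = 125/96.
∫_0^5/2 u² dx = 625/768, so ||u||_L² = 25*sqrt(3)/48.
∫_0^5/2 (u')² dx = 125/96, so ||u'||_L² = 5*sqrt(30)/24.
Ratio ||u||_L² / ||u'||_L² = sqrt(10)/4.
Sharp Poincaré constant on H^1_0(0, 5/2) is C_P = L/π = 5/(2*π), achieved by sin(2*π/5·x).
A polynomial bump cannot attain the sharp Poincaré constant (only the first sine eigenfunction does), so the ratio is strictly less than C_P, consistent with ||u||_L² ≤ C_P ||u'||_L².


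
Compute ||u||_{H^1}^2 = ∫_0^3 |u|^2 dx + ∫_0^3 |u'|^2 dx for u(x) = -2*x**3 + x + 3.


||u||_{H^1}^2 = 88197/35

The H^1 norm (squared) on an interval (0, L) is
  ||u||_{H^1}^2 = ∫_0^L u(x)^2 dx + ∫_0^L u'(x)^2 dx.
Compute u'(x) = 1 - 6*x**2.
Then u(x)^2 = 4*x**6 - 4*x**4 - 12*x**3 + x**2 + 6*x + 9 and u'(x)^2 = 36*x**4 - 12*x**2 + 1.
Integrate each monomial from 0 to 3 using ∫_0^3 c·x^n dx = c·3^(n+1)/(n+1):
  ∫_0^3 u(x)^2 dx = ∫_0^3 (4*x^6 - 4*x^4 - 12*x^3 + x^2 + 6*x + 9) dx. Term by term:
    ∫_0^3 4*x^6 dx = 8748/7;  ∫_0^3 -4*x^4 dx = -972/5;  ∫_0^3 -12*x^3 dx = -243;
    ∫_0^3 x^2 dx = 9;  ∫_0^3 6*x dx = 27;  ∫_0^3 9 dx = 27.
  Sum: 8748/7 − 972/5 − 243 + 9 + 27 + 27 = 30636/35.
  ∫_0^3 u'(x)^2 dx = ∫_0^3 (36*x^4 - 12*x^2 + 1) dx. Term by term:
    ∫_0^3 36*x^4 dx = 8748/5;  ∫_0^3 -12*x^2 dx = -108;  ∫_0^3 1 dx = 3.
  Sum: 8748/5 − 108 + 3 = 8223/5.
Adding: ||u||_{H^1}^2 = 30636/35 + 8223/5 = 88197/35.


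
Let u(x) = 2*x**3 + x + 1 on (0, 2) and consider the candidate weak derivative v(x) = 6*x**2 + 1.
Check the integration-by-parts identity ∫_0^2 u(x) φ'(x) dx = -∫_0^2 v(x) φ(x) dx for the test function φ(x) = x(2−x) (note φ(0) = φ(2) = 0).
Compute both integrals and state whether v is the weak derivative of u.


LHS = -164/15, RHS = -164/15. Yes, v = u' weakly.

u(x) = 2*x**3 + x + 1, classical derivative u'(x) = 6*x**2 + 1.
φ(x) = x(2−x), so φ'(x) = 2 - 2*x.
Note φ(0) = φ(2) = 0, so the boundary term u·φ vanishes.
LHS = ∫_0^2 u(x) φ'(x) dx = ∫_0^2 (-4*x^4 + 4*x^3 - 2*x^2 + 2) dx. Term by term:
  ∫_0^2 -4*x^4 dx = -128/5;  ∫_0^2 4*x^3 dx = 16;  ∫_0^2 -2*x^2 dx = -16/3;
  ∫_0^2 2 dx = 4.
Sum: -128/5 + 16 − 16/3 + 4 = -164/15.
So LHS = -164/15.
∫_0^2 v(x) φ(x) dx = ∫_0^2 (-6*x^4 + 12*x^3 - x^2 + 2*x) dx. Term by term:
  ∫_0^2 -6*x^4 dx = -192/5;  ∫_0^2 12*x^3 dx = 48;  ∫_0^2 -x^2 dx = -8/3;
  ∫_0^2 2*x dx = 4.
Sum: -192/5 + 48 − 8/3 + 4 = 164/15.
So RHS = -∫_0^2 v(x) φ(x) dx = -164/15.
LHS = RHS, so the identity holds for this test φ.
Moreover u is smooth here and v(x) = u'(x) = 6*x**2 + 1 pointwise, so the identity holds for every test function. Hence v is the weak derivative of u.


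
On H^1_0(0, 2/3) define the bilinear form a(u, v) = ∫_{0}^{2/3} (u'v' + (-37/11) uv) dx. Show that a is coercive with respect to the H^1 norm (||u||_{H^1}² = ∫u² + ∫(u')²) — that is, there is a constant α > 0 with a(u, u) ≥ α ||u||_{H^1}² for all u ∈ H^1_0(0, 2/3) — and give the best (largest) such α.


α = (-148 + 99*π^2)/(11*(4 + 9*π^2))

Coercivity of a(·,·) on H^1_0(0, 2/3) means a(u, u) ≥ α ||u||_{H^1}² for every u ∈ H^1_0.
The interval has length L = 2/3, and Poincaré/coercivity depend only on L. Here a(u, u) = ∫(u')² + (-37/11)·∫u².
Here c = -37/11 < 0 with |c| < (π/L)² = 9*π^2/4, so coercivity still holds. The condition a(u,u) ≥ α||u||_{H^1}² reads (1−α)∫(u')² ≥ (α−c)∫u². Any admissible α is ≤ 1 (rapidly oscillating u have ∫u²/∫(u')² → 0), and α = 1 would force 0 ≥ (1−c)∫u², impossible since c < 1; so 1−α > 0. By the sharp Poincaré inequality on H^1_0 of an interval of length L, ∫(u')² ≥ (π/L)²∫u² with equality for the first sine mode sin(π(x−x₀)/L) (x₀ the left endpoint), so the inequality holds for all u iff (1−α)(π/L)² ≥ α − c, i.e. α ≤ ((π/L)² + c)/((π/L)² + 1) = (1 + c(L/π)²)/(1 + (L/π)²). (Direct route, valid since c ≤ 0: Poincaré gives c∫u² ≥ c(L/π)²∫(u')², so a(u,u) ≥ (1 + c(L/π)²)∫(u')², while ||u||_{H^1}² ≤ (1 + (L/π)²)∫(u')²; dividing yields the same α.) With (π/L)² = 9*π^2/4 and c = -37/11, the largest admissible constant is α = ((π/L)² + c)/((π/L)² + 1).
Simplifying, α = (-148 + 99*π^2)/(11*(4 + 9*π^2)).


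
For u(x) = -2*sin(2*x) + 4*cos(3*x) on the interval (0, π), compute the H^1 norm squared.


||u||_{H^1(0,π)}^2 = 128 + 90*π

u'(x) = -12*sin(3*x) - 4*cos(2*x).
Expand u² and (u')² and integrate term by term on (0, π), using: for integers n ≥ 1, ∫_0^π sin²(nx) dx = ∫_0^π cos²(nx) dx = π/2; for n ≠ n', ∫_0^π sin(nx)sin(n'x) dx = ∫_0^π cos(nx)cos(n'x) dx = 0; and by product-to-sum, ∫_0^π sin(nx)cos(n'x) dx = ½∫_0^π [sin((n+n')x) + sin((n−n')x)] dx, which is 0 when n+n' is even and 2n/(n²−n'²) when n+n' is odd (it need not vanish on (0, π)).
  u² squared terms: (-2)²·∫sin(2x)² dx = 4·π/2 = 2*π;  (4)²·∫cos(3x)² dx = 16·π/2 = 8*π.
  u² cross terms: 2·(-2)·(4)·∫sin(2x)·cos(3x) dx = -16·(-4/5) = 64/5.
  So ∫_0^π u² dx = 2*π + 8*π + 64/5 = 64/5 + 10*π.
  (u')² squared terms: (-12)²·∫sin(3x)² dx = 144·π/2 = 72*π;  (-4)²·∫cos(2x)² dx = 16·π/2 = 8*π.
  (u')² cross terms: 2·(-12)·(-4)·∫sin(3x)·cos(2x) dx = 96·(6/5) = 576/5.
  So ∫_0^π (u')² dx = 72*π + 8*π + 576/5 = 576/5 + 80*π.
||u||_{H^1}^2 = (64/5 + 10*π) + (576/5 + 80*π) = 128 + 90*π.


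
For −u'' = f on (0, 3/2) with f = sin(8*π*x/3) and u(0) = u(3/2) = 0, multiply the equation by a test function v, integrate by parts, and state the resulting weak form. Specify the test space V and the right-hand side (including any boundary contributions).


V = H^1_0(0, 3/2) (so v(0) = v(3/2) = 0); weak form: ∫_0^3/2 u'v' dx = ∫_0^3/2 (sin(8*π*x/3)) v dx for all v ∈ V.

Multiply both sides by a test function v and integrate from 0 to 3/2:
  ∫_0^3/2 −u''(x) v(x) dx = ∫_0^3/2 f(x) v(x) dx.
Integrate the LHS by parts once:
  ∫_0^3/2 −u'' v dx = −[u'(x) v(x)]_0^3/2 + ∫_0^3/2 u'(x) v'(x) dx.
Thus ∫_0^3/2 u'(x) v'(x) dx = ∫_0^3/2 f(x) v(x) dx + [u'(x) v(x)]_0^3/2.
Choose V so that boundary terms are either known or forced to vanish.
u is Dirichlet: u(0) = u(3/2) = 0. Let V = H^1_0(0, 3/2); then v(0) = v(3/2) = 0, and [u' v]_0^3/2 = 0.
Weak formulation: find u (satisfying any essential BC) such that ∫_0^3/2 u'(x) v'(x) dx = ∫_0^3/2 f v dx for all v ∈ V.
Substituting f(x) = sin(8*π*x/3), the right-hand side is ∫_0^3/2 (sin(8*π*x/3)) v dx.


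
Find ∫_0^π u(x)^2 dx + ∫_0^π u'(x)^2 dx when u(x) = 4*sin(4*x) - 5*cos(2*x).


||u||_{H^1(0,π)}^2 = 397*π/2

u'(x) = 10*sin(2*x) + 16*cos(4*x).
Expand u² and (u')² and integrate term by term on (0, π), using: for integers n ≥ 1, ∫_0^π sin²(nx) dx = ∫_0^π cos²(nx) dx = π/2; for n ≠ n', ∫_0^π sin(nx)sin(n'x) dx = ∫_0^π cos(nx)cos(n'x) dx = 0; and by product-to-sum, ∫_0^π sin(nx)cos(n'x) dx = ½∫_0^π [sin((n+n')x) + sin((n−n')x)] dx, which is 0 when n+n' is even and 2n/(n²−n'²) when n+n' is odd (it need not vanish on (0, π)).
  u² squared terms: (-5)²·∫cos(2x)² dx = 25·π/2 = 25*π/2;  (4)²·∫sin(4x)² dx = 16·π/2 = 8*π.
  u² cross terms: 2·(-5)·(4)·∫cos(2x)·sin(4x) dx = -40·(0) = 0.
  So ∫_0^π u² dx = 25*π/2 + 8*π + 0 = 41*π/2.
  (u')² squared terms: (10)²·∫sin(2x)² dx = 100·π/2 = 50*π;  (16)²·∫cos(4x)² dx = 256·π/2 = 128*π.
  (u')² cross terms: 2·(10)·(16)·∫sin(2x)·cos(4x) dx = 320·(0) = 0.
  So ∫_0^π (u')² dx = 50*π + 128*π + 0 = 178*π.
||u||_{H^1}^2 = (41*π/2) + (178*π) = 397*π/2.


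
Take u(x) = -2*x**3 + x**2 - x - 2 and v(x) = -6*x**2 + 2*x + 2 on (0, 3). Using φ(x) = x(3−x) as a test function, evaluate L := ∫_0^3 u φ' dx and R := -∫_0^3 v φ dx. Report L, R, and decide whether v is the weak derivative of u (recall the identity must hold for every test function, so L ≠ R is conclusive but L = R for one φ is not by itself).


LHS = 639/10, RHS = 252/5. No, v is not the weak derivative of u.

u(x) = -2*x**3 + x**2 - x - 2, classical derivative u'(x) = -6*x**2 + 2*x - 1.
φ(x) = x(3−x), so φ'(x) = 3 - 2*x.
Note φ(0) = φ(3) = 0, so the boundary term u·φ vanishes.
LHS = ∫_0^3 u(x) φ'(x) dx = ∫_0^3 (4*x^4 - 8*x^3 + 5*x^2 + x - 6) dx. Term by term:
  ∫_0^3 4*x^4 dx = 972/5;  ∫_0^3 -8*x^3 dx = -162;  ∫_0^3 5*x^2 dx = 45;
  ∫_0^3 x dx = 9/2;  ∫_0^3 -6 dx = -18.
Sum: 972/5 − 162 + 45 + 9/2 − 18 = 639/10.
So LHS = 639/10.
∫_0^3 v(x) φ(x) dx = ∫_0^3 (6*x^4 - 20*x^3 + 4*x^2 + 6*x) dx. Term by term:
  ∫_0^3 6*x^4 dx = 1458/5;  ∫_0^3 -20*x^3 dx = -405;  ∫_0^3 4*x^2 dx = 36;
  ∫_0^3 6*x dx = 27.
Sum: 1458/5 − 405 + 36 + 27 = -252/5.
So RHS = -∫_0^3 v(x) φ(x) dx = 252/5.
LHS − RHS = 27/2 ≠ 0, so the identity fails.
(For a valid weak derivative the identity must hold for EVERY test function, in particular this one. The failure shows v is NOT the weak derivative of u.)
Correct weak derivative would be u'(x) = -6*x**2 + 2*x - 1.


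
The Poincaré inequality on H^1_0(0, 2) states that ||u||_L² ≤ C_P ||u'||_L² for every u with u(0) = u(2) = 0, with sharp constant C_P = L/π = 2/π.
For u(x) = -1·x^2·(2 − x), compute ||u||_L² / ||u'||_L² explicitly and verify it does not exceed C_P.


||u||_L² / ||u'||_L² = sqrt(14)/7 < C_P = 2/π.

u(x) = -1·x^2·(2 − x), so u'(x) = x*(3*x - 4).
u(x) = -1·x^2·(2 − x) vanishes at x = 0 and x = 2, so u ∈ H^1_0(0, 2). Differentiate via the product rule and integrate the resulting polynomials term by term.
  ∫_0^2 u² dx = ∫_0^2 (x^6 - 4*x^5 + 4*x^4) dx. Term by term:
    ∫_0^2 x^6 dx = 128/7;  ∫_0^2 -4*x^5 dx = -128/3;  ∫_0^2 4*x^4 dx = 128/5.
  Sum: 128/7 − 128/3 + 128/5 = 128/105.
  ∫_0^2 (u')² dx = ∫_0^2 (9*x^4 - 24*x^3 + 16*x^2) dx. Term by term:
    ∫_0^2 9*x^4 dx = 288/5;  ∫_0^2 -24*x^3 dx = -96;  ∫_0^2 16*x^2 dx = 128/3.
  Sum: 288/5 − 96 + 128/3 = 64/15.
∫_0^2 u² dx = 128/105, so ||u||_L² = 8*sqrt(210)/105.
∫_0^2 (u')² dx = 64/15, so ||u'||_L² = 8*sqrt(15)/15.
Ratio ||u||_L² / ||u'||_L² = sqrt(14)/7.
Sharp Poincaré constant on H^1_0(0, 2) is C_P = L/π = 2/π, achieved by sin(π/2·x).
A polynomial bump cannot attain the sharp Poincaré constant (only the first sine eigenfunction does), so the ratio is strictly less than C_P, consistent with ||u||_L² ≤ C_P ||u'||_L².


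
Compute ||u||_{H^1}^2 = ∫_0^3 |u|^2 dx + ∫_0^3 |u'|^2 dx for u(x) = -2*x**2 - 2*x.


||u||_{H^1}^2 = 3102/5

The H^1 norm (squared) on an interval (0, L) is
  ||u||_{H^1}^2 = ∫_0^L u(x)^2 dx + ∫_0^L u'(x)^2 dx.
Compute u'(x) = -4*x - 2.
Then u(x)^2 = 4*x**4 + 8*x**3 + 4*x**2 and u'(x)^2 = 16*x**2 + 16*x + 4.
Integrate each monomial from 0 to 3 using ∫_0^3 c·x^n dx = c·3^(n+1)/(n+1):
  ∫_0^3 u(x)^2 dx = ∫_0^3 (4*x^4 + 8*x^3 + 4*x^2) dx. Term by term:
    ∫_0^3 4*x^4 dx = 972/5;  ∫_0^3 8*x^3 dx = 162;  ∫_0^3 4*x^2 dx = 36.
  Sum: 972/5 + 162 + 36 = 1962/5.
  ∫_0^3 u'(x)^2 dx = ∫_0^3 (16*x^2 + 16*x + 4) dx. Term by term:
    ∫_0^3 16*x^2 dx = 144;  ∫_0^3 16*x dx = 72;  ∫_0^3 4 dx = 12.
  Sum: 144 + 72 + 12 = 228.
Adding: ||u||_{H^1}^2 = 1962/5 + 228 = 3102/5.


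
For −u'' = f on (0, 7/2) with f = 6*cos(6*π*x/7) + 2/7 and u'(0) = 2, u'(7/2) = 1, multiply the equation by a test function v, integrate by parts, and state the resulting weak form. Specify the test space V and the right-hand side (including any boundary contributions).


V = H^1(0, 7/2) (v unrestricted at boundary; u is determined up to an additive constant); weak form: ∫_0^7/2 u'v' dx = ∫_0^7/2 (6*cos(6*π*x/7) + 2/7) v dx + v(7/2) − 2·v(0) for all v ∈ V.

Multiply both sides by a test function v and integrate from 0 to 7/2:
  ∫_0^7/2 −u''(x) v(x) dx = ∫_0^7/2 f(x) v(x) dx.
Integrate the LHS by parts once:
  ∫_0^7/2 −u'' v dx = −[u'(x) v(x)]_0^7/2 + ∫_0^7/2 u'(x) v'(x) dx.
Thus ∫_0^7/2 u'(x) v'(x) dx = ∫_0^7/2 f(x) v(x) dx + [u'(x) v(x)]_0^7/2.
Choose V so that boundary terms are either known or forced to vanish.
u has inhomogeneous Neumann u'(0) = 2, u'(7/2) = 1. [u' v]_0^7/2 = (1)·v(7/2) − (2)·v(0) = v(7/2) − 2·v(0). Take V = H^1(0, 7/2); boundary term becomes part of RHS.
Weak formulation: find u (satisfying any essential BC) such that ∫_0^7/2 u'(x) v'(x) dx = ∫_0^7/2 f v dx + v(7/2) − 2·v(0) for all v ∈ V (Neumann data are natural BCs: they enter the RHS as boundary terms).
Substituting f(x) = 6*cos(6*π*x/7) + 2/7, the right-hand side is ∫_0^7/2 (6*cos(6*π*x/7) + 2/7) v dx + v(7/2) − 2·v(0).
Compatibility check (pure Neumann): taking v ≡ 1 ∈ V gives 0 = ∫_0^7/2 f dx + (1) − (2), i.e. ∫_0^7/2 f dx must equal u'(0) − u'(7/2) = 1. Indeed ∫_0^7/2 (6*cos(6*π*x/7) + 2/7) dx = 1, so the data are compatible. The solution is then unique only up to an additive constant (fix it e.g. by requiring ∫_0^7/2 u dx = 0).


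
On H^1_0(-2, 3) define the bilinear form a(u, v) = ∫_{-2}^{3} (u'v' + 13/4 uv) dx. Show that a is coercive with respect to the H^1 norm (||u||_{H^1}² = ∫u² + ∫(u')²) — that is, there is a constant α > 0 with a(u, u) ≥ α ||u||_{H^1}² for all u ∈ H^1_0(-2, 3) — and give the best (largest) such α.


α = 1

Coercivity of a(·,·) on H^1_0(-2, 3) means a(u, u) ≥ α ||u||_{H^1}² for every u ∈ H^1_0.
The interval has length L = 5, and Poincaré/coercivity depend only on L. Here a(u, u) = ∫(u')² + (13/4)·∫u².
Here c = 13/4 ≥ 1, so a(u,u) = ∫(u')² + c∫u² ≥ ∫(u')² + ∫u² = ||u||_{H^1}², i.e. α = 1 works. No larger α is possible: a(u,u) ≥ α||u||_{H^1}² means (1−α)∫(u')² ≥ (α−c)∫u², and for the modes u_n = sin(nπ(x−x₀)/L) (x₀ the left endpoint) one has ∫u_n²/∫(u_n')² = (L/(nπ))² → 0, so a(u_n,u_n)/||u_n||_{H^1}² → 1. Hence the optimal constant is α = 1.
Therefore α = 1.


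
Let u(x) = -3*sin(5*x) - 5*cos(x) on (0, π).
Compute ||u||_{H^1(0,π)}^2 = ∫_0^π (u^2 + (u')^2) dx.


||u||_{H^1(0,π)}^2 = 142*π

u'(x) = 5*sin(x) - 15*cos(5*x).
Expand u² and (u')² and integrate term by term on (0, π), using: for integers n ≥ 1, ∫_0^π sin²(nx) dx = ∫_0^π cos²(nx) dx = π/2; for n ≠ n', ∫_0^π sin(nx)sin(n'x) dx = ∫_0^π cos(nx)cos(n'x) dx = 0; and by product-to-sum, ∫_0^π sin(nx)cos(n'x) dx = ½∫_0^π [sin((n+n')x) + sin((n−n')x)] dx, which is 0 when n+n' is even and 2n/(n²−n'²) when n+n' is odd (it need not vanish on (0, π)).
  u² squared terms: (-5)²·∫cos(x)² dx = 25·π/2 = 25*π/2;  (-3)²·∫sin(5x)² dx = 9·π/2 = 9*π/2.
  u² cross terms: 2·(-5)·(-3)·∫cos(x)·sin(5x) dx = 30·(0) = 0.
  So ∫_0^π u² dx = 25*π/2 + 9*π/2 + 0 = 17*π.
  (u')² squared terms: (-15)²·∫cos(5x)² dx = 225·π/2 = 225*π/2;  (5)²·∫sin(x)² dx = 25·π/2 = 25*π/2.
  (u')² cross terms: 2·(-15)·(5)·∫cos(5x)·sin(x) dx = -150·(0) = 0.
  So ∫_0^π (u')² dx = 225*π/2 + 25*π/2 + 0 = 125*π.
||u||_{H^1}^2 = (17*π) + (125*π) = 142*π.


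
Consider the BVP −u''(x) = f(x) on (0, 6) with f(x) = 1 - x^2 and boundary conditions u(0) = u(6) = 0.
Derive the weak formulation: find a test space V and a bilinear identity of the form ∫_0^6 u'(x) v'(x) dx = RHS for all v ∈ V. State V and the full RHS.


V = H^1_0(0, 6) (so v(0) = v(6) = 0); weak form: ∫_0^6 u'v' dx = ∫_0^6 (1 - x^2) v dx for all v ∈ V.

Multiply both sides by a test function v and integrate from 0 to 6:
  ∫_0^6 −u''(x) v(x) dx = ∫_0^6 f(x) v(x) dx.
Integrate the LHS by parts once:
  ∫_0^6 −u'' v dx = −[u'(x) v(x)]_0^6 + ∫_0^6 u'(x) v'(x) dx.
Thus ∫_0^6 u'(x) v'(x) dx = ∫_0^6 f(x) v(x) dx + [u'(x) v(x)]_0^6.
Choose V so that boundary terms are either known or forced to vanish.
u is Dirichlet: u(0) = u(6) = 0. Let V = H^1_0(0, 6); then v(0) = v(6) = 0, and [u' v]_0^6 = 0.
Weak formulation: find u (satisfying any essential BC) such that ∫_0^6 u'(x) v'(x) dx = ∫_0^6 f v dx for all v ∈ V.
Substituting f(x) = 1 - x^2, the right-hand side is ∫_0^6 (1 - x^2) v dx.


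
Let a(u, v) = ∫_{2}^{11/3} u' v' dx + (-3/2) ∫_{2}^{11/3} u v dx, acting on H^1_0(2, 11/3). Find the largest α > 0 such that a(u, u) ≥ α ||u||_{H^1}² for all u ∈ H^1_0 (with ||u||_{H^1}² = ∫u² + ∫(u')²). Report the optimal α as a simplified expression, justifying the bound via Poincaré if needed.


α = 3*(-25 + 6*π^2)/(2*(25 + 9*π^2))

Coercivity of a(·,·) on H^1_0(2, 11/3) means a(u, u) ≥ α ||u||_{H^1}² for every u ∈ H^1_0.
The interval has length L = 5/3, and Poincaré/coercivity depend only on L. Here a(u, u) = ∫(u')² + (-3/2)·∫u².
Here c = -3/2 < 0 with |c| < (π/L)² = 9*π^2/25, so coercivity still holds. The condition a(u,u) ≥ α||u||_{H^1}² reads (1−α)∫(u')² ≥ (α−c)∫u². Any admissible α is ≤ 1 (rapidly oscillating u have ∫u²/∫(u')² → 0), and α = 1 would force 0 ≥ (1−c)∫u², impossible since c < 1; so 1−α > 0. By the sharp Poincaré inequality on H^1_0 of an interval of length L, ∫(u')² ≥ (π/L)²∫u² with equality for the first sine mode sin(π(x−x₀)/L) (x₀ the left endpoint), so the inequality holds for all u iff (1−α)(π/L)² ≥ α − c, i.e. α ≤ ((π/L)² + c)/((π/L)² + 1) = (1 + c(L/π)²)/(1 + (L/π)²). (Direct route, valid since c ≤ 0: Poincaré gives c∫u² ≥ c(L/π)²∫(u')², so a(u,u) ≥ (1 + c(L/π)²)∫(u')², while ||u||_{H^1}² ≤ (1 + (L/π)²)∫(u')²; dividing yields the same α.) With (π/L)² = 9*π^2/25 and c = -3/2, the largest admissible constant is α = ((π/L)² + c)/((π/L)² + 1).
Simplifying, α = 3*(-25 + 6*π^2)/(2*(25 + 9*π^2)).


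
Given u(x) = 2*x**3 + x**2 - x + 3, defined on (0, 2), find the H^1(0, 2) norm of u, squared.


||u||_{H^1}^2 = 16112/35

The H^1 norm (squared) on an interval (0, L) is
  ||u||_{H^1}^2 = ∫_0^L u(x)^2 dx + ∫_0^L u'(x)^2 dx.
Compute u'(x) = 6*x**2 + 2*x - 1.
Then u(x)^2 = 4*x**6 + 4*x**5 - 3*x**4 + 10*x**3 + 7*x**2 - 6*x + 9 and u'(x)^2 = 36*x**4 + 24*x**3 - 8*x**2 - 4*x + 1.
Integrate each monomial from 0 to 2 using ∫_0^2 c·x^n dx = c·2^(n+1)/(n+1):
  ∫_0^2 u(x)^2 dx = ∫_0^2 (4*x^6 + 4*x^5 - 3*x^4 + 10*x^3 + 7*x^2 - 6*x + 9) dx. Term by term:
    ∫_0^2 4*x^6 dx = 512/7;  ∫_0^2 4*x^5 dx = 128/3;  ∫_0^2 -3*x^4 dx = -96/5;
    ∫_0^2 10*x^3 dx = 40;  ∫_0^2 7*x^2 dx = 56/3;  ∫_0^2 -6*x dx = -12;
    ∫_0^2 9 dx = 18.
  Sum: 512/7 + 128/3 − 96/5 + 40 + 56/3 − 12 + 18 = 16934/105.
  ∫_0^2 u'(x)^2 dx = ∫_0^2 (36*x^4 + 24*x^3 - 8*x^2 - 4*x + 1) dx. Term by term:
    ∫_0^2 36*x^4 dx = 1152/5;  ∫_0^2 24*x^3 dx = 96;  ∫_0^2 -8*x^2 dx = -64/3;
    ∫_0^2 -4*x dx = -8;  ∫_0^2 1 dx = 2.
  Sum: 1152/5 + 96 − 64/3 − 8 + 2 = 4486/15.
Adding: ||u||_{H^1}^2 = 16934/105 + 4486/15 = 16112/35.


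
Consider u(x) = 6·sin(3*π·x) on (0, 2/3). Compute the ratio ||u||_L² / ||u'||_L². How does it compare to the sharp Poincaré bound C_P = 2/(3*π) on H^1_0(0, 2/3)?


||u||_L² / ||u'||_L² = 1/(3*π) < C_P = 2/(3*π).

u(x) = 6·sin(3*π·x), so u'(x) = 18*π*cos(3*π*x).
Writing u(x) = A·sin(kπx/L) with A = 6 and k = 2, use ∫_0^L sin²(kπx/L) dx = L/2 and ∫_0^L cos²(kπx/L) dx = L/2.
u² = 36·sin²(3*π·x) and (u')² = 324*π^2·cos²(3*π·x), and each of sin², cos² integrates to L/2 = 1/3 over (0, 2/3).
∫_0^2/3 u² dx = 12, so ||u||_L² = 2*sqrt(3).
∫_0^2/3 (u')² dx = 108*π^2, so ||u'||_L² = 6*sqrt(3)*π.
Ratio ||u||_L² / ||u'||_L² = 1/(3*π).
Sharp Poincaré constant on H^1_0(0, 2/3) is C_P = L/π = 2/(3*π), achieved by sin(3*π/2·x).
This is the k = 2 harmonic; the ratio L/(kπ) is strictly less than C_P = L/π, consistent with the sharp inequality ||u||_L² ≤ C_P ||u'||_L².


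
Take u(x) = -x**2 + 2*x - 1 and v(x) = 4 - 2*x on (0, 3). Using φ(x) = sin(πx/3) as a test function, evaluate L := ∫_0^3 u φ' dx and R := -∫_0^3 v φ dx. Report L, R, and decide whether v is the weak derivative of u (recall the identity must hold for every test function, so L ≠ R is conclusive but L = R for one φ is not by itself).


LHS = 6/π, RHS = -6/π. No, v is not the weak derivative of u.

u(x) = -x**2 + 2*x - 1, classical derivative u'(x) = 2 - 2*x.
φ(x) = sin(πx/3), so φ'(x) = π*cos(π*x/3)/3.
Note φ(0) = φ(3) = 0, so the boundary term u·φ vanishes.
LHS = ∫_0^3 u(x) φ'(x) dx = ∫_0^3 (-π*x^2*cos(π*x/3)/3 + 2*π*x*cos(π*x/3)/3 - π*cos(π*x/3)/3) dx. Term by term:
  ∫_0^3 -π*cos(π*x/3)/3 dx = 0;  ∫_0^3 -π*x^2*cos(π*x/3)/3 dx = 18/π;  ∫_0^3 2*π*x*cos(π*x/3)/3 dx = -12/π.
Sum: 0 + 18/π − 12/π = 6/π.
So LHS = 6/π.
∫_0^3 v(x) φ(x) dx = ∫_0^3 (-2*x*sin(π*x/3) + 4*sin(π*x/3)) dx. Term by term:
  ∫_0^3 4*sin(π*x/3) dx = 24/π;  ∫_0^3 -2*x*sin(π*x/3) dx = -18/π.
Sum: 24/π − 18/π = 6/π.
So RHS = -∫_0^3 v(x) φ(x) dx = -6/π.
LHS − RHS = 12/π ≠ 0, so the identity fails.
(For a valid weak derivative the identity must hold for EVERY test function, in particular this one. The failure shows v is NOT the weak derivative of u.)
Correct weak derivative would be u'(x) = 2 - 2*x.


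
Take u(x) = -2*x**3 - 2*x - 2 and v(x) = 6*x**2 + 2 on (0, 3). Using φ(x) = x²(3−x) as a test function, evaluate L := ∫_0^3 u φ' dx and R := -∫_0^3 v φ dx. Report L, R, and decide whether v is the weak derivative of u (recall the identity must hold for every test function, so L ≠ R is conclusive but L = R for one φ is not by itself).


LHS = 1593/10, RHS = -1593/10. No, v is not the weak derivative of u.

u(x) = -2*x**3 - 2*x - 2, classical derivative u'(x) = -6*x**2 - 2.
φ(x) = x²(3−x), so φ'(x) = 3*x*(2 - x).
Note φ(0) = φ(3) = 0, so the boundary term u·φ vanishes.
LHS = ∫_0^3 u(x) φ'(x) dx = ∫_0^3 (6*x^5 - 12*x^4 + 6*x^3 - 6*x^2 - 12*x) dx. Term by term:
  ∫_0^3 6*x^5 dx = 729;  ∫_0^3 -12*x^4 dx = -2916/5;  ∫_0^3 6*x^3 dx = 243/2;
  ∫_0^3 -6*x^2 dx = -54;  ∫_0^3 -12*x dx = -54.
Sum: 729 − 2916/5 + 243/2 − 54 − 54 = 1593/10.
So LHS = 1593/10.
∫_0^3 v(x) φ(x) dx = ∫_0^3 (-6*x^5 + 18*x^4 - 2*x^3 + 6*x^2) dx. Term by term:
  ∫_0^3 -6*x^5 dx = -729;  ∫_0^3 18*x^4 dx = 4374/5;  ∫_0^3 -2*x^3 dx = -81/2;
  ∫_0^3 6*x^2 dx = 54.
Sum: -729 + 4374/5 − 81/2 + 54 = 1593/10.
So RHS = -∫_0^3 v(x) φ(x) dx = -1593/10.
LHS − RHS = 1593/5 ≠ 0, so the identity fails.
(For a valid weak derivative the identity must hold for EVERY test function, in particular this one. The failure shows v is NOT the weak derivative of u.)
Correct weak derivative would be u'(x) = -6*x**2 - 2.


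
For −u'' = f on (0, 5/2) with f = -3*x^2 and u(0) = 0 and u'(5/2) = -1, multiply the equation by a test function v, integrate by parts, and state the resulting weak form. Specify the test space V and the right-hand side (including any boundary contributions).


V = {v ∈ H^1(0, 5/2) : v(0) = 0} (test functions vanish at x = 0 where u is specified); weak form: ∫_0^5/2 u'v' dx = ∫_0^5/2 (-3*x^2) v dx − v(5/2) for all v ∈ V.

Multiply both sides by a test function v and integrate from 0 to 5/2:
  ∫_0^5/2 −u''(x) v(x) dx = ∫_0^5/2 f(x) v(x) dx.
Integrate the LHS by parts once:
  ∫_0^5/2 −u'' v dx = −[u'(x) v(x)]_0^5/2 + ∫_0^5/2 u'(x) v'(x) dx.
Thus ∫_0^5/2 u'(x) v'(x) dx = ∫_0^5/2 f(x) v(x) dx + [u'(x) v(x)]_0^5/2.
Choose V so that boundary terms are either known or forced to vanish.
Mixed BC: u(0) = 0 (Dirichlet) and u'(5/2) = -1 (Neumann). Define V = {v ∈ H^1(0, 5/2) : v(0) = 0}. Then [u' v]_0^5/2 = u'(5/2)·v(5/2) − u'(0)·0 = − v(5/2).
Weak formulation: find u (satisfying any essential BC) such that ∫_0^5/2 u'(x) v'(x) dx = ∫_0^5/2 f v dx − v(5/2) for all v ∈ V (Dirichlet at 0 absorbed into V; Neumann datum at x = 5/2 contributes the boundary term).
Substituting f(x) = -3*x^2, the right-hand side is ∫_0^5/2 (-3*x^2) v dx − v(5/2).


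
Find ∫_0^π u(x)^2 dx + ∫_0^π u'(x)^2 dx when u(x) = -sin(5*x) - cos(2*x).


||u||_{H^1(0,π)}^2 = 100/21 + 31*π/2

u'(x) = 2*sin(2*x) - 5*cos(5*x).
Expand u² and (u')² and integrate term by term on (0, π), using: for integers n ≥ 1, ∫_0^π sin²(nx) dx = ∫_0^π cos²(nx) dx = π/2; for n ≠ n', ∫_0^π sin(nx)sin(n'x) dx = ∫_0^π cos(nx)cos(n'x) dx = 0; and by product-to-sum, ∫_0^π sin(nx)cos(n'x) dx = ½∫_0^π [sin((n+n')x) + sin((n−n')x)] dx, which is 0 when n+n' is even and 2n/(n²−n'²) when n+n' is odd (it need not vanish on (0, π)).
  u² squared terms: (-1)²·∫cos(2x)² dx = 1·π/2 = π/2;  (-1)²·∫sin(5x)² dx = 1·π/2 = π/2.
  u² cross terms: 2·(-1)·(-1)·∫cos(2x)·sin(5x) dx = 2·(10/21) = 20/21.
  So ∫_0^π u² dx = π/2 + π/2 + 20/21 = 20/21 + π.
  (u')² squared terms: (-5)²·∫cos(5x)² dx = 25·π/2 = 25*π/2;  (2)²·∫sin(2x)² dx = 4·π/2 = 2*π.
  (u')² cross terms: 2·(-5)·(2)·∫cos(5x)·sin(2x) dx = -20·(-4/21) = 80/21.
  So ∫_0^π (u')² dx = 25*π/2 + 2*π + 80/21 = 80/21 + 29*π/2.
||u||_{H^1}^2 = (20/21 + π) + (80/21 + 29*π/2) = 100/21 + 31*π/2.


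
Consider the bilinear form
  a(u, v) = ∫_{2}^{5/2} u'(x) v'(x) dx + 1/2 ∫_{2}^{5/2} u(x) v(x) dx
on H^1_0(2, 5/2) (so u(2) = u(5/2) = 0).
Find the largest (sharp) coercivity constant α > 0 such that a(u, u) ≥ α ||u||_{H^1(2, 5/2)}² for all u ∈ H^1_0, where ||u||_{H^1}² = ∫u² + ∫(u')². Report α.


α = (1 + 8*π^2)/(2*(1 + 4*π^2))

Coercivity of a(·,·) on H^1_0(2, 5/2) means a(u, u) ≥ α ||u||_{H^1}² for every u ∈ H^1_0.
The interval has length L = 1/2, and Poincaré/coercivity depend only on L. Here a(u, u) = ∫(u')² + (1/2)·∫u².
Here 0 < c = 1/2 < 1. The condition a(u,u) ≥ α||u||_{H^1}² reads (1−α)∫(u')² ≥ (α−c)∫u². Any admissible α is ≤ 1 (rapidly oscillating u have ∫u²/∫(u')² → 0), and α = 1 would force 0 ≥ (1−c)∫u², impossible since c < 1; so 1−α > 0. By the sharp Poincaré inequality on H^1_0 of an interval of length L, ∫(u')² ≥ (π/L)²∫u² with equality for the first sine mode sin(π(x−x₀)/L) (x₀ the left endpoint), so the inequality holds for all u iff (1−α)(π/L)² ≥ α − c, i.e. α ≤ ((π/L)² + c)/((π/L)² + 1) = (1 + c(L/π)²)/(1 + (L/π)²). With (π/L)² = 4*π^2 and c = 1/2, the largest admissible constant is α = ((π/L)² + c)/((π/L)² + 1).
Simplifying, α = (1 + 8*π^2)/(2*(1 + 4*π^2)).


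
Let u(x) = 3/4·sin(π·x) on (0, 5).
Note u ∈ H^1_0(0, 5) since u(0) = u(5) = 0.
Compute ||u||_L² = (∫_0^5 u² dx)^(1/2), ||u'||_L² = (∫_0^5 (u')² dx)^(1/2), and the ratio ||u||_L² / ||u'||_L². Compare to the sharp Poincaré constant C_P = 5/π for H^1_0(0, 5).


||u||_L² / ||u'||_L² = 1/π < C_P = 5/π.

u(x) = 3/4·sin(π·x), so u'(x) = 3*π*cos(π*x)/4.
Writing u(x) = A·sin(kπx/L) with A = 3/4 and k = 5, use ∫_0^L sin²(kπx/L) dx = L/2 and ∫_0^L cos²(kπx/L) dx = L/2.
u² = 9/16·sin²(π·x) and (u')² = 9*π^2/16·cos²(π·x), and each of sin², cos² integrates to L/2 = 5/2 over (0, 5).
∫_0^5 u² dx = 45/32, so ||u||_L² = 3*sqrt(10)/8.
∫_0^5 (u')² dx = 45*π^2/32, so ||u'||_L² = 3*sqrt(10)*π/8.
Ratio ||u||_L² / ||u'||_L² = 1/π.
Sharp Poincaré constant on H^1_0(0, 5) is C_P = L/π = 5/π, achieved by sin(π/5·x).
This is the k = 5 harmonic; the ratio L/(kπ) is strictly less than C_P = L/π, consistent with the sharp inequality ||u||_L² ≤ C_P ||u'||_L².


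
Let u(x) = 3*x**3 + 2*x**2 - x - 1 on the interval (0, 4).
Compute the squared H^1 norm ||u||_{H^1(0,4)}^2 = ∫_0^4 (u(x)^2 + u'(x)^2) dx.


||u||_{H^1}^2 = 5172056/105

The H^1 norm (squared) on an interval (0, L) is
  ||u||_{H^1}^2 = ∫_0^L u(x)^2 dx + ∫_0^L u'(x)^2 dx.
Compute u'(x) = 9*x**2 + 4*x - 1.
Then u(x)^2 = 9*x**6 + 12*x**5 - 2*x**4 - 10*x**3 - 3*x**2 + 2*x + 1 and u'(x)^2 = 81*x**4 + 72*x**3 - 2*x**2 - 8*x + 1.
Integrate each monomial from 0 to 4 using ∫_0^4 c·x^n dx = c·4^(n+1)/(n+1):
  ∫_0^4 u(x)^2 dx = ∫_0^4 (9*x^6 + 12*x^5 - 2*x^4 - 10*x^3 - 3*x^2 + 2*x + 1) dx. Term by term:
    ∫_0^4 9*x^6 dx = 147456/7;  ∫_0^4 12*x^5 dx = 8192;  ∫_0^4 -2*x^4 dx = -2048/5;
    ∫_0^4 -10*x^3 dx = -640;  ∫_0^4 -3*x^2 dx = -64;  ∫_0^4 2*x dx = 16;
    ∫_0^4 1 dx = 4.
  Sum: 147456/7 + 8192 − 2048/5 − 640 − 64 + 16 + 4 = 985724/35.
  ∫_0^4 u'(x)^2 dx = ∫_0^4 (81*x^4 + 72*x^3 - 2*x^2 - 8*x + 1) dx. Term by term:
    ∫_0^4 81*x^4 dx = 82944/5;  ∫_0^4 72*x^3 dx = 4608;  ∫_0^4 -2*x^2 dx = -128/3;
    ∫_0^4 -8*x dx = -64;  ∫_0^4 1 dx = 4.
  Sum: 82944/5 + 4608 − 128/3 − 64 + 4 = 316412/15.
Adding: ||u||_{H^1}^2 = 985724/35 + 316412/15 = 5172056/105.


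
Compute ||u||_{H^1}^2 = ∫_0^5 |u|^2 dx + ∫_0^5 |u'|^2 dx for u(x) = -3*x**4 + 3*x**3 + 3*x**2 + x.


||u||_{H^1}^2 = 171038645/84

The H^1 norm (squared) on an interval (0, L) is
  ||u||_{H^1}^2 = ∫_0^L u(x)^2 dx + ∫_0^L u'(x)^2 dx.
Compute u'(x) = -12*x**3 + 9*x**2 + 6*x + 1.
Then u(x)^2 = 9*x**8 - 18*x**7 - 9*x**6 + 12*x**5 + 15*x**4 + 6*x**3 + x**2 and u'(x)^2 = 144*x**6 - 216*x**5 - 63*x**4 + 84*x**3 + 54*x**2 + 12*x + 1.
Integrate each monomial from 0 to 5 using ∫_0^5 c·x^n dx = c·5^(n+1)/(n+1):
  ∫_0^5 u(x)^2 dx = ∫_0^5 (9*x^8 - 18*x^7 - 9*x^6 + 12*x^5 + 15*x^4 + 6*x^3 + x^2) dx. Term by term:
    ∫_0^5 9*x^8 dx = 1953125;  ∫_0^5 -18*x^7 dx = -3515625/4;  ∫_0^5 -9*x^6 dx = -703125/7;
    ∫_0^5 12*x^5 dx = 31250;  ∫_0^5 15*x^4 dx = 9375;  ∫_0^5 6*x^3 dx = 1875/2;
    ∫_0^5 x^2 dx = 125/3.
  Sum: 1953125 − 3515625/4 − 703125/7 + 31250 + 9375 + 1875/2 + 125/3 = 85291625/84.
  ∫_0^5 u'(x)^2 dx = ∫_0^5 (144*x^6 - 216*x^5 - 63*x^4 + 84*x^3 + 54*x^2 + 12*x + 1) dx. Term by term:
    ∫_0^5 144*x^6 dx = 11250000/7;  ∫_0^5 -216*x^5 dx = -562500;  ∫_0^5 -63*x^4 dx = -39375;
    ∫_0^5 84*x^3 dx = 13125;  ∫_0^5 54*x^2 dx = 2250;  ∫_0^5 12*x dx = 150;
    ∫_0^5 1 dx = 5.
  Sum: 11250000/7 − 562500 − 39375 + 13125 + 2250 + 150 + 5 = 7145585/7.
Adding: ||u||_{H^1}^2 = 85291625/84 + 7145585/7 = 171038645/84.


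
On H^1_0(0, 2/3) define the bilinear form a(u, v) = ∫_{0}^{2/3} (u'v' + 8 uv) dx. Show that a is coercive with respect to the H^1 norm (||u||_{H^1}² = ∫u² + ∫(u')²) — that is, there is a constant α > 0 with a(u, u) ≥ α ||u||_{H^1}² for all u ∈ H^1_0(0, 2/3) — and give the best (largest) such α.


α = 1

Coercivity of a(·,·) on H^1_0(0, 2/3) means a(u, u) ≥ α ||u||_{H^1}² for every u ∈ H^1_0.
The interval has length L = 2/3, and Poincaré/coercivity depend only on L. Here a(u, u) = ∫(u')² + (8)·∫u².
Here c = 8 ≥ 1, so a(u,u) = ∫(u')² + c∫u² ≥ ∫(u')² + ∫u² = ||u||_{H^1}², i.e. α = 1 works. No larger α is possible: a(u,u) ≥ α||u||_{H^1}² means (1−α)∫(u')² ≥ (α−c)∫u², and for the modes u_n = sin(nπ(x−x₀)/L) (x₀ the left endpoint) one has ∫u_n²/∫(u_n')² = (L/(nπ))² → 0, so a(u_n,u_n)/||u_n||_{H^1}² → 1. Hence the optimal constant is α = 1.
Therefore α = 1.


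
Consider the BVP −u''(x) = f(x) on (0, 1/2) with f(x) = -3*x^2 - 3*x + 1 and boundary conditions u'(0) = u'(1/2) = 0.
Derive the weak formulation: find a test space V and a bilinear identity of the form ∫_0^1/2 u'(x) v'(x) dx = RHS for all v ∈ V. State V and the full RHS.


V = H^1(0, 1/2) (no boundary constraint on v; u is determined up to an additive constant); weak form: ∫_0^1/2 u'v' dx = ∫_0^1/2 (-3*x^2 - 3*x + 1) v dx for all v ∈ V.

Multiply both sides by a test function v and integrate from 0 to 1/2:
  ∫_0^1/2 −u''(x) v(x) dx = ∫_0^1/2 f(x) v(x) dx.
Integrate the LHS by parts once:
  ∫_0^1/2 −u'' v dx = −[u'(x) v(x)]_0^1/2 + ∫_0^1/2 u'(x) v'(x) dx.
Thus ∫_0^1/2 u'(x) v'(x) dx = ∫_0^1/2 f(x) v(x) dx + [u'(x) v(x)]_0^1/2.
Choose V so that boundary terms are either known or forced to vanish.
u has homogeneous Neumann: u'(0) = u'(1/2) = 0. So [u' v]_0^1/2 = 0·v(1/2) − 0·v(0) = 0 for any v; take V = H^1(0, 1/2).
Weak formulation: find u (satisfying any essential BC) such that ∫_0^1/2 u'(x) v'(x) dx = ∫_0^1/2 f v dx for all v ∈ V (homogeneous Neumann, so boundary terms vanish).
Substituting f(x) = -3*x^2 - 3*x + 1, the right-hand side is ∫_0^1/2 (-3*x^2 - 3*x + 1) v dx.
Compatibility check (pure Neumann): taking v ≡ 1 ∈ V gives 0 = ∫_0^1/2 f dx + (0) − (0), i.e. ∫_0^1/2 f dx must equal u'(0) − u'(1/2) = 0. Indeed ∫_0^1/2 (-3*x^2 - 3*x + 1) dx = 0, so the data are compatible. The solution is then unique only up to an additive constant (fix it e.g. by requiring ∫_0^1/2 u dx = 0).


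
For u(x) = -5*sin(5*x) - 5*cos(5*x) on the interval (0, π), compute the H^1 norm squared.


||u||_{H^1(0,π)}^2 = 650*π

u'(x) = 25*sin(5*x) - 25*cos(5*x).
Expand u² and (u')² and integrate term by term on (0, π), using: for integers n ≥ 1, ∫_0^π sin²(nx) dx = ∫_0^π cos²(nx) dx = π/2; for n ≠ n', ∫_0^π sin(nx)sin(n'x) dx = ∫_0^π cos(nx)cos(n'x) dx = 0; and by product-to-sum, ∫_0^π sin(nx)cos(n'x) dx = ½∫_0^π [sin((n+n')x) + sin((n−n')x)] dx, which is 0 when n+n' is even and 2n/(n²−n'²) when n+n' is odd (it need not vanish on (0, π)).
  u² squared terms: (-5)²·∫cos(5x)² dx = 25·π/2 = 25*π/2;  (-5)²·∫sin(5x)² dx = 25·π/2 = 25*π/2.
  u² cross terms: 2·(-5)·(-5)·∫cos(5x)·sin(5x) dx = 50·(0) = 0.
  So ∫_0^π u² dx = 25*π/2 + 25*π/2 + 0 = 25*π.
  (u')² squared terms: (-25)²·∫cos(5x)² dx = 625·π/2 = 625*π/2;  (25)²·∫sin(5x)² dx = 625·π/2 = 625*π/2.
  (u')² cross terms: 2·(-25)·(25)·∫cos(5x)·sin(5x) dx = -1250·(0) = 0.
  So ∫_0^π (u')² dx = 625*π/2 + 625*π/2 + 0 = 625*π.
||u||_{H^1}^2 = (25*π) + (625*π) = 650*π.


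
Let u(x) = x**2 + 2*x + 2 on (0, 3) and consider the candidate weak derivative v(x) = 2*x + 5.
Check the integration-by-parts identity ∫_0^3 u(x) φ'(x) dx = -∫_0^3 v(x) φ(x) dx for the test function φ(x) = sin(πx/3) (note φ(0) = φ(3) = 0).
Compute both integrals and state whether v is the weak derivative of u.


LHS = -30/π, RHS = -48/π. No, v is not the weak derivative of u.

u(x) = x**2 + 2*x + 2, classical derivative u'(x) = 2*x + 2.
φ(x) = sin(πx/3), so φ'(x) = π*cos(π*x/3)/3.
Note φ(0) = φ(3) = 0, so the boundary term u·φ vanishes.
LHS = ∫_0^3 u(x) φ'(x) dx = ∫_0^3 (π*x^2*cos(π*x/3)/3 + 2*π*x*cos(π*x/3)/3 + 2*π*cos(π*x/3)/3) dx. Term by term:
  ∫_0^3 2*π*cos(π*x/3)/3 dx = 0;  ∫_0^3 π*x^2*cos(π*x/3)/3 dx = -18/π;  ∫_0^3 2*π*x*cos(π*x/3)/3 dx = -12/π.
Sum: 0 − 18/π − 12/π = -30/π.
So LHS = -30/π.
∫_0^3 v(x) φ(x) dx = ∫_0^3 (2*x*sin(π*x/3) + 5*sin(π*x/3)) dx. Term by term:
  ∫_0^3 5*sin(π*x/3) dx = 30/π;  ∫_0^3 2*x*sin(π*x/3) dx = 18/π.
Sum: 30/π + 18/π = 48/π.
So RHS = -∫_0^3 v(x) φ(x) dx = -48/π.
LHS − RHS = 18/π ≠ 0, so the identity fails.
(For a valid weak derivative the identity must hold for EVERY test function, in particular this one. The failure shows v is NOT the weak derivative of u.)
Correct weak derivative would be u'(x) = 2*x + 2.
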